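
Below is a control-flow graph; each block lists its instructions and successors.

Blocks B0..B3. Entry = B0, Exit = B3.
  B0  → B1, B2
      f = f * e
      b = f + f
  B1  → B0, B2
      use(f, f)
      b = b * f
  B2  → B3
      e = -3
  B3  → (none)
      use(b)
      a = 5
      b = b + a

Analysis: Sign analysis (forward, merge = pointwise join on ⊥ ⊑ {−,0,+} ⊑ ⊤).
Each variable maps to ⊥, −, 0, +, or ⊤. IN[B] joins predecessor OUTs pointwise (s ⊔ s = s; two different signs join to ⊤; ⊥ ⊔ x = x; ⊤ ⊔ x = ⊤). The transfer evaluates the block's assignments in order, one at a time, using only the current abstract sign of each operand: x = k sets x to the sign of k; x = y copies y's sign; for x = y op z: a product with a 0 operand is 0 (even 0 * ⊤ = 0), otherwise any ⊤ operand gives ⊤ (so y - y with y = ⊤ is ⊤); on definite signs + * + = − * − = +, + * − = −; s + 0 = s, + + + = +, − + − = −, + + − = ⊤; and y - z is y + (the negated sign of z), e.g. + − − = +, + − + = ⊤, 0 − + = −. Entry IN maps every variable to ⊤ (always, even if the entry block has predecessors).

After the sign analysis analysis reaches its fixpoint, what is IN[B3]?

Answer: {a: ⊤, b: ⊤, c: ⊤, d: ⊤, e: -, f: ⊤}

Trace:
Converged values:
  B0:  IN=(all ⊤)  OUT=(all ⊤)
  B1:  IN=(all ⊤)  OUT=(all ⊤)
  B2:  IN=(all ⊤)  OUT={e:-; rest ⊤}
  B3:  IN={e:-; rest ⊤}  OUT={a:+, e:-; rest ⊤}

Merge at B3: IN[B3] = OUT[B2] = {a: ⊤, b: ⊤, c: ⊤, d: ⊤, e: -, f: ⊤}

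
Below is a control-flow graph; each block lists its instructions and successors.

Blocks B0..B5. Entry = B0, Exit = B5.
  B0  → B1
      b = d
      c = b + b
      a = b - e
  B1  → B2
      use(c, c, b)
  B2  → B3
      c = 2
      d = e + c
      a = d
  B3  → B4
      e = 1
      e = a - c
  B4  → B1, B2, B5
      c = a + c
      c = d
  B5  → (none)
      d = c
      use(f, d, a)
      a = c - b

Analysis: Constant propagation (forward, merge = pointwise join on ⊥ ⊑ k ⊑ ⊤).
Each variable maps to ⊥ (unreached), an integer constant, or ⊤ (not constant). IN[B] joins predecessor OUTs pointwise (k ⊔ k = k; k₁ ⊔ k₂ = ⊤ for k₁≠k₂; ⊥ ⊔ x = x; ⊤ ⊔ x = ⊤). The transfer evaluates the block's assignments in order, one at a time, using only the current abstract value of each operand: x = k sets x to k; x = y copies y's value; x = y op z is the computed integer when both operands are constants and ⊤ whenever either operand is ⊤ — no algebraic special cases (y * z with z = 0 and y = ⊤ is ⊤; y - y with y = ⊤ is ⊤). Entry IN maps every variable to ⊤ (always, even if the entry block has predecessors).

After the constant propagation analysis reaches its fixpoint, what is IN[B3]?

Per-block solution:
  B0:  IN=(all ⊤)  OUT=(all ⊤)
  B1:  IN=(all ⊤)  OUT=(all ⊤)
  B2:  IN=(all ⊤)  OUT={c:2; rest ⊤}
  B3:  IN={c:2; rest ⊤}  OUT={c:2; rest ⊤}
  B4:  IN={c:2; rest ⊤}  OUT=(all ⊤)
  B5:  IN=(all ⊤)  OUT=(all ⊤)

Merge at B3: IN[B3] = OUT[B2] = {a: ⊤, b: ⊤, c: 2, d: ⊤, e: ⊤, f: ⊤}

Answer: {a: ⊤, b: ⊤, c: 2, d: ⊤, e: ⊤, f: ⊤}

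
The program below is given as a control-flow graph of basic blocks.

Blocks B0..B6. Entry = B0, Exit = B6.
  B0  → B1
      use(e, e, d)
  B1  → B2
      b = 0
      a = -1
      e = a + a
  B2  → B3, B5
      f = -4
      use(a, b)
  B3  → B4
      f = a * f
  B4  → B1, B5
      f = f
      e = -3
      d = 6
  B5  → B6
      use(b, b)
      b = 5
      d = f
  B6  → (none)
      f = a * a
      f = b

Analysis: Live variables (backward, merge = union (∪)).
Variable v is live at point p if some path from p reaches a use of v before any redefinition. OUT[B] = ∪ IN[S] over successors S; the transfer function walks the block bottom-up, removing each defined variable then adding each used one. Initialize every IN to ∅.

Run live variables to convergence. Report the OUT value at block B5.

Fixpoint table:
  B0:   IN={d, e}   OUT={}
  B1:   IN={}   OUT={a, b}
  B2:   IN={a, b}   OUT={a, b, f}
  B3:   IN={a, b, f}   OUT={a, b, f}
  B4:   IN={a, b, f}   OUT={a, b, f}
  B5:   IN={a, b, f}   OUT={a, b}
  B6:   IN={a, b}   OUT={}

Merge at B5: OUT[B5] = IN[B6] = {a, b}

Answer: {a, b}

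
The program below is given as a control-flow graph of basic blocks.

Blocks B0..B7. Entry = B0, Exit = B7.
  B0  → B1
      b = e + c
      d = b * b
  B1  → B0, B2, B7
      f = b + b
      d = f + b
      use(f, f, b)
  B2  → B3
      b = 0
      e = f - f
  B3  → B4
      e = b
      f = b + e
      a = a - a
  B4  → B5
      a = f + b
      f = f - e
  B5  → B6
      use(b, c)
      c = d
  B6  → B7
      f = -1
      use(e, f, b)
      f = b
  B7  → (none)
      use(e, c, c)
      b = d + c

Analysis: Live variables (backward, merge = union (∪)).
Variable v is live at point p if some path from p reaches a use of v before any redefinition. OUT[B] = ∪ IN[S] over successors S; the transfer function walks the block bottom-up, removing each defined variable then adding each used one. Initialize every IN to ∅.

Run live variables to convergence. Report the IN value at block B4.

Answer: {b, c, d, e, f}

Working:
Fixpoint table:
  B0:  IN={a, c, e}  OUT={a, b, c, e}
  B1:  IN={a, b, c, e}  OUT={a, c, d, e, f}
  B2:  IN={a, c, d, f}  OUT={a, b, c, d}
  B3:  IN={a, b, c, d}  OUT={b, c, d, e, f}
  B4:  IN={b, c, d, e, f}  OUT={b, c, d, e}
  B5:  IN={b, c, d, e}  OUT={b, c, d, e}
  B6:  IN={b, c, d, e}  OUT={c, d, e}
  B7:  IN={c, d, e}  OUT={}

Merge at B4: OUT[B4] = IN[B5] = {b, c, d, e}
Applying B4's transfer function to that OUT value gives IN[B4] (row B4 above).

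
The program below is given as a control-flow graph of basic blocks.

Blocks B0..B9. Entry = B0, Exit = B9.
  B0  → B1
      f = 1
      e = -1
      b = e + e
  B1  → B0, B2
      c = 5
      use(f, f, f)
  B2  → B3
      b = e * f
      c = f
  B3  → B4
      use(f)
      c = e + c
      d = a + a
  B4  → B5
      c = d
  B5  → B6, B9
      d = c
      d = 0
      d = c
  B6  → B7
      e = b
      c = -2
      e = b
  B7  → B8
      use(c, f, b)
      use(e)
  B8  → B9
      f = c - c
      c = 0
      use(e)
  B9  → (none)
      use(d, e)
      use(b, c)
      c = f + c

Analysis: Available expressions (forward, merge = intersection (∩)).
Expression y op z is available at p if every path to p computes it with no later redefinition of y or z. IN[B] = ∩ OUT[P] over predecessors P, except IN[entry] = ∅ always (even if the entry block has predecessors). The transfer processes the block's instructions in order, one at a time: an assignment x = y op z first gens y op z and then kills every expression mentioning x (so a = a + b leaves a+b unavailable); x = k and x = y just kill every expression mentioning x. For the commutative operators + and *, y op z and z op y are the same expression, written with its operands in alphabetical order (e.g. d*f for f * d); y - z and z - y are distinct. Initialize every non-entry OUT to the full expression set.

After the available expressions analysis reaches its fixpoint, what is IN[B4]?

Answer: {a+a, e*f, e+e}

Derivation:
Fixpoint table:
  B0:   IN={}   OUT={e+e}
  B1:   IN={e+e}   OUT={e+e}
  B2:   IN={e+e}   OUT={e*f, e+e}
  B3:   IN={e*f, e+e}   OUT={a+a, e*f, e+e}
  B4:   IN={a+a, e*f, e+e}   OUT={a+a, e*f, e+e}
  B5:   IN={a+a, e*f, e+e}   OUT={a+a, e*f, e+e}
  B6:   IN={a+a, e*f, e+e}   OUT={a+a}
  B7:   IN={a+a}   OUT={a+a}
  B8:   IN={a+a}   OUT={a+a}
  B9:   IN={a+a}   OUT={a+a}

Merge at B4: IN[B4] = OUT[B3] = {a+a, e*f, e+e}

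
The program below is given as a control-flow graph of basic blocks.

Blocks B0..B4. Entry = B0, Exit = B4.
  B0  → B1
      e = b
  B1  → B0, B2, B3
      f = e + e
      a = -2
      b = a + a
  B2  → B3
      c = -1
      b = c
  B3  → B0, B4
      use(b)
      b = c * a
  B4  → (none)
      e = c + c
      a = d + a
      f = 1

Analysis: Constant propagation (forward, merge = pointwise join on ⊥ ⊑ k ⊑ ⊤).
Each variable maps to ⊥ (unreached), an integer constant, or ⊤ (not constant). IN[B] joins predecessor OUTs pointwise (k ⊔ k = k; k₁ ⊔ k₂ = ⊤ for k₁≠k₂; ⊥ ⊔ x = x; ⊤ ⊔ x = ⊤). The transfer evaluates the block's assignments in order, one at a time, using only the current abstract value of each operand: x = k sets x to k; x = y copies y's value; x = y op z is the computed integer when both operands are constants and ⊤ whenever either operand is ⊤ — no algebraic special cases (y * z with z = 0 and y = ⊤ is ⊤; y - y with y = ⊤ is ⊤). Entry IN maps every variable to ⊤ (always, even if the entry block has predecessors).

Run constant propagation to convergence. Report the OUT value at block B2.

Answer: {a: -2, b: -1, c: -1, d: ⊤, e: ⊤, f: ⊤}

Trace:
Per-block solution:
  B0:   IN=(all ⊤)   OUT=(all ⊤)
  B1:   IN=(all ⊤)   OUT={a:-2, b:-4; rest ⊤}
  B2:   IN={a:-2, b:-4; rest ⊤}   OUT={a:-2, b:-1, c:-1; rest ⊤}
  B3:   IN={a:-2; rest ⊤}   OUT={a:-2; rest ⊤}
  B4:   IN={a:-2; rest ⊤}   OUT={f:1; rest ⊤}

Merge at B2: IN[B2] = OUT[B1] = {a: -2, b: -4, c: ⊤, d: ⊤, e: ⊤, f: ⊤}
Applying B2's transfer function to that IN value gives OUT[B2] (row B2 above).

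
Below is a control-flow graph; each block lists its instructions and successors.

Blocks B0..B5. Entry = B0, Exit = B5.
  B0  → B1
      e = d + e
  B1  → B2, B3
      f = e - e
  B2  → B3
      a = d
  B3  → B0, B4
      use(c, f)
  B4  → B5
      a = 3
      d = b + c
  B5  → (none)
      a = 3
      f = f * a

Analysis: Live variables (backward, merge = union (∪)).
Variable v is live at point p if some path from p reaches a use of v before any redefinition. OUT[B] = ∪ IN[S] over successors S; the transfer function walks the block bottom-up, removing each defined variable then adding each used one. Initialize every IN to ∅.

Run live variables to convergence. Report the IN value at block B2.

Per-block solution:
  B0: | IN={b, c, d, e} | OUT={b, c, d, e}
  B1: | IN={b, c, d, e} | OUT={b, c, d, e, f}
  B2: | IN={b, c, d, e, f} | OUT={b, c, d, e, f}
  B3: | IN={b, c, d, e, f} | OUT={b, c, d, e, f}
  B4: | IN={b, c, f} | OUT={f}
  B5: | IN={f} | OUT={}

Merge at B2: OUT[B2] = IN[B3] = {b, c, d, e, f}
Applying B2's transfer function to that OUT value gives IN[B2] (row B2 above).

Answer: {b, c, d, e, f}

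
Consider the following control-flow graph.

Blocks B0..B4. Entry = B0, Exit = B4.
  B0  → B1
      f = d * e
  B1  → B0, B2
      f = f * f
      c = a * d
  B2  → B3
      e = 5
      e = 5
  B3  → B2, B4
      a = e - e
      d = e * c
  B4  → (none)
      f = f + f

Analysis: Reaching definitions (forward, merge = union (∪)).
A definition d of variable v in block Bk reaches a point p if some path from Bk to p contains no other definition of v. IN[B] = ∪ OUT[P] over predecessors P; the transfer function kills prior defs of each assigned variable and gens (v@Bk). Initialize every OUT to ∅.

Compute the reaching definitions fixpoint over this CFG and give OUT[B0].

Per-block solution:
  B0:   IN={c@B1, f@B1}   OUT={c@B1, f@B0}
  B1:   IN={c@B1, f@B0}   OUT={c@B1, f@B1}
  B2:   IN={a@B3, c@B1, d@B3, e@B2, f@B1}   OUT={a@B3, c@B1, d@B3, e@B2, f@B1}
  B3:   IN={a@B3, c@B1, d@B3, e@B2, f@B1}   OUT={a@B3, c@B1, d@B3, e@B2, f@B1}
  B4:   IN={a@B3, c@B1, d@B3, e@B2, f@B1}   OUT={a@B3, c@B1, d@B3, e@B2, f@B4}

Merge at B0 (entry node, so the boundary value {} is joined with the incoming edge(s)): IN[B0] = {} ⊔ OUT[B1] = {c@B1, f@B1}
Applying B0's transfer function to that IN value gives OUT[B0] (row B0 above).

Answer: {c@B1, f@B0}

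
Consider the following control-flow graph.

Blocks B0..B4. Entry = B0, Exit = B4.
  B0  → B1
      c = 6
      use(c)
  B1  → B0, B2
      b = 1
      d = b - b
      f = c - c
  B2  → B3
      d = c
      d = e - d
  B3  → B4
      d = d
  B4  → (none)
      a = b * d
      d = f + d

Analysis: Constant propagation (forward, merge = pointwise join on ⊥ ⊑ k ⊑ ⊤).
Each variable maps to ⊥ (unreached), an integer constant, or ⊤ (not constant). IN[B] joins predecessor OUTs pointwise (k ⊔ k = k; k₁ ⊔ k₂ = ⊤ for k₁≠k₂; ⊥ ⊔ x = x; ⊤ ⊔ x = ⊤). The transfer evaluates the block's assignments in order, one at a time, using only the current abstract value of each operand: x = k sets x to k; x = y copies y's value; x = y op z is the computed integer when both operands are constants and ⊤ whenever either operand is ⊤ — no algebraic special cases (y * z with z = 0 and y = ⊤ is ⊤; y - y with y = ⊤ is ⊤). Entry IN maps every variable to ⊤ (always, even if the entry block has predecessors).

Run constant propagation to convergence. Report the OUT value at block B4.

Fixpoint table:
  B0:   IN=(all ⊤)   OUT={c:6; rest ⊤}
  B1:   IN={c:6; rest ⊤}   OUT={b:1, c:6, d:0, f:0; rest ⊤}
  B2:   IN={b:1, c:6, d:0, f:0; rest ⊤}   OUT={b:1, c:6, f:0; rest ⊤}
  B3:   IN={b:1, c:6, f:0; rest ⊤}   OUT={b:1, c:6, f:0; rest ⊤}
  B4:   IN={b:1, c:6, f:0; rest ⊤}   OUT={b:1, c:6, f:0; rest ⊤}

Merge at B4: IN[B4] = OUT[B3] = {a: ⊤, b: 1, c: 6, d: ⊤, e: ⊤, f: 0}
Applying B4's transfer function to that IN value gives OUT[B4] (row B4 above).

Answer: {a: ⊤, b: 1, c: 6, d: ⊤, e: ⊤, f: 0}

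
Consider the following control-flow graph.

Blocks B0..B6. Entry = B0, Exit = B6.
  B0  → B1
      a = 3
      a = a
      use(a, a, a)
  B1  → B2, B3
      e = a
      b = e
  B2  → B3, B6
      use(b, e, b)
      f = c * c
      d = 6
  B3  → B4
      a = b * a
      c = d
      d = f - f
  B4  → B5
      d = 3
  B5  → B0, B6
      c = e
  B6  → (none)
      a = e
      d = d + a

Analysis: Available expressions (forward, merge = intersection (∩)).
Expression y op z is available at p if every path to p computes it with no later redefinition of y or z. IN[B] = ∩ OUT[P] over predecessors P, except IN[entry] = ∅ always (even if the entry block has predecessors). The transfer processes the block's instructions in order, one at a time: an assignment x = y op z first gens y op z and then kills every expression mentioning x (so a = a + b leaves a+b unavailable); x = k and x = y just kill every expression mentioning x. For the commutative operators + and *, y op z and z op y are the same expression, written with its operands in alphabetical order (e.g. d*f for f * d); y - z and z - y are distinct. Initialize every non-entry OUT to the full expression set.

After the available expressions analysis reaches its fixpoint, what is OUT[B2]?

Answer: {c*c}

Derivation:
Fixpoint table:
  B0:   IN={}   OUT={}
  B1:   IN={}   OUT={}
  B2:   IN={}   OUT={c*c}
  B3:   IN={}   OUT={f-f}
  B4:   IN={f-f}   OUT={f-f}
  B5:   IN={f-f}   OUT={f-f}
  B6:   IN={}   OUT={}

Merge at B2: IN[B2] = OUT[B1] = {}
Applying B2's transfer function to that IN value gives OUT[B2] (row B2 above).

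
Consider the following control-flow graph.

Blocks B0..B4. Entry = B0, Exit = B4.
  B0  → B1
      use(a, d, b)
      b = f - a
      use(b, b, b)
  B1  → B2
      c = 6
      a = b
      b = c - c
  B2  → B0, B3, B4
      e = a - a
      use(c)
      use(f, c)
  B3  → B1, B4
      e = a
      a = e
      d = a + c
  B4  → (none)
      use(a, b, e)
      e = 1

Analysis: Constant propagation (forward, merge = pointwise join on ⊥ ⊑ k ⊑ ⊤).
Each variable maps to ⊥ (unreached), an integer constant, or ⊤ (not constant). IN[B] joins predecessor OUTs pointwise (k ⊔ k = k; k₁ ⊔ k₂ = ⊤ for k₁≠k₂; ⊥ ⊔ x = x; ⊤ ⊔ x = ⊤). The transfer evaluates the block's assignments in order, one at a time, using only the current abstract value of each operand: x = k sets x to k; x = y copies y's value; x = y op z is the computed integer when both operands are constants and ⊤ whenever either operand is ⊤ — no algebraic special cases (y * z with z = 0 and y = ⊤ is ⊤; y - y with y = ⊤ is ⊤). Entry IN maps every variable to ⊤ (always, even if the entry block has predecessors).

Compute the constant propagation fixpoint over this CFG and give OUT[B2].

Answer: {a: ⊤, b: 0, c: 6, d: ⊤, e: ⊤, f: ⊤}

Derivation:
Per-block solution:
  B0: | IN=(all ⊤) | OUT=(all ⊤)
  B1: | IN=(all ⊤) | OUT={b:0, c:6; rest ⊤}
  B2: | IN={b:0, c:6; rest ⊤} | OUT={b:0, c:6; rest ⊤}
  B3: | IN={b:0, c:6; rest ⊤} | OUT={b:0, c:6; rest ⊤}
  B4: | IN={b:0, c:6; rest ⊤} | OUT={b:0, c:6, e:1; rest ⊤}

Merge at B2: IN[B2] = OUT[B1] = {a: ⊤, b: 0, c: 6, d: ⊤, e: ⊤, f: ⊤}
Applying B2's transfer function to that IN value gives OUT[B2] (row B2 above).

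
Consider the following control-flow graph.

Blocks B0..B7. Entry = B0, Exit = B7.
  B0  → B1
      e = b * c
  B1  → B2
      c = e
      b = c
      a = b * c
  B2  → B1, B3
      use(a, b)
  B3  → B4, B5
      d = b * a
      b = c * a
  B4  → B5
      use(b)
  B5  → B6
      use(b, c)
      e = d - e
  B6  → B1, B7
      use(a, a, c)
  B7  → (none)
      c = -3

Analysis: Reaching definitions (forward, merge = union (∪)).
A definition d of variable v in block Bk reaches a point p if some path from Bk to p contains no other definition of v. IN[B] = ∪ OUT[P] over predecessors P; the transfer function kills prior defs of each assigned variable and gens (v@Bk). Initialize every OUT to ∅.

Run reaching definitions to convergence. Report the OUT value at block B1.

Answer: {a@B1, b@B1, c@B1, d@B3, e@B0, e@B5}

Trace:
Fixpoint table:
  B0:  IN={}  OUT={e@B0}
  B1:  IN={a@B1, b@B1, b@B3, c@B1, d@B3, e@B0, e@B5}  OUT={a@B1, b@B1, c@B1, d@B3, e@B0, e@B5}
  B2:  IN={a@B1, b@B1, c@B1, d@B3, e@B0, e@B5}  OUT={a@B1, b@B1, c@B1, d@B3, e@B0, e@B5}
  B3:  IN={a@B1, b@B1, c@B1, d@B3, e@B0, e@B5}  OUT={a@B1, b@B3, c@B1, d@B3, e@B0, e@B5}
  B4:  IN={a@B1, b@B3, c@B1, d@B3, e@B0, e@B5}  OUT={a@B1, b@B3, c@B1, d@B3, e@B0, e@B5}
  B5:  IN={a@B1, b@B3, c@B1, d@B3, e@B0, e@B5}  OUT={a@B1, b@B3, c@B1, d@B3, e@B5}
  B6:  IN={a@B1, b@B3, c@B1, d@B3, e@B5}  OUT={a@B1, b@B3, c@B1, d@B3, e@B5}
  B7:  IN={a@B1, b@B3, c@B1, d@B3, e@B5}  OUT={a@B1, b@B3, c@B7, d@B3, e@B5}

Merge at B1: IN[B1] = OUT[B0] ⊔ OUT[B2] ⊔ OUT[B6] = {a@B1, b@B1, b@B3, c@B1, d@B3, e@B0, e@B5}
Applying B1's transfer function to that IN value gives OUT[B1] (row B1 above).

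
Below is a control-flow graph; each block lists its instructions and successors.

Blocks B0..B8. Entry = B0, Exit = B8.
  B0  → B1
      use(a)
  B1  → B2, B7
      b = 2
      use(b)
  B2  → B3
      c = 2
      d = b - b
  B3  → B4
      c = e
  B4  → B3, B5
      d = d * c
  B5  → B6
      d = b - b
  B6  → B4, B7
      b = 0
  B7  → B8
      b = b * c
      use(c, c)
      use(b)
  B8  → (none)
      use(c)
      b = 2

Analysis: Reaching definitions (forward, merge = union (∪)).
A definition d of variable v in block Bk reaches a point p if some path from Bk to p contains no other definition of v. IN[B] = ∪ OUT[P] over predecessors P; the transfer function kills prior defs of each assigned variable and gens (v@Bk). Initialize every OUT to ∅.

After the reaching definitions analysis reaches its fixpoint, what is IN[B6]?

Per-block solution:
  B0: | IN={} | OUT={}
  B1: | IN={} | OUT={b@B1}
  B2: | IN={b@B1} | OUT={b@B1, c@B2, d@B2}
  B3: | IN={b@B1, b@B6, c@B2, c@B3, d@B2, d@B4} | OUT={b@B1, b@B6, c@B3, d@B2, d@B4}
  B4: | IN={b@B1, b@B6, c@B3, d@B2, d@B4, d@B5} | OUT={b@B1, b@B6, c@B3, d@B4}
  B5: | IN={b@B1, b@B6, c@B3, d@B4} | OUT={b@B1, b@B6, c@B3, d@B5}
  B6: | IN={b@B1, b@B6, c@B3, d@B5} | OUT={b@B6, c@B3, d@B5}
  B7: | IN={b@B1, b@B6, c@B3, d@B5} | OUT={b@B7, c@B3, d@B5}
  B8: | IN={b@B7, c@B3, d@B5} | OUT={b@B8, c@B3, d@B5}

Merge at B6: IN[B6] = OUT[B5] = {b@B1, b@B6, c@B3, d@B5}

Answer: {b@B1, b@B6, c@B3, d@B5}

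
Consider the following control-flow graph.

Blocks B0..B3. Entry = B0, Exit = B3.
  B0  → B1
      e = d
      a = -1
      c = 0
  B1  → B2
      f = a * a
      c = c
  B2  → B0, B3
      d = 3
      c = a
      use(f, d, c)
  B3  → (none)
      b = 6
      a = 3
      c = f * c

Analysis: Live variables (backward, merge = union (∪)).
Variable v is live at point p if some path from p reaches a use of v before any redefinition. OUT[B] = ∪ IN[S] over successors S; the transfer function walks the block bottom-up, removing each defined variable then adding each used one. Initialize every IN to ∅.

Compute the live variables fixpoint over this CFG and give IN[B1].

Converged values:
  B0:  IN={d}  OUT={a, c}
  B1:  IN={a, c}  OUT={a, f}
  B2:  IN={a, f}  OUT={c, d, f}
  B3:  IN={c, f}  OUT={}

Merge at B1: OUT[B1] = IN[B2] = {a, f}
Applying B1's transfer function to that OUT value gives IN[B1] (row B1 above).

Answer: {a, c}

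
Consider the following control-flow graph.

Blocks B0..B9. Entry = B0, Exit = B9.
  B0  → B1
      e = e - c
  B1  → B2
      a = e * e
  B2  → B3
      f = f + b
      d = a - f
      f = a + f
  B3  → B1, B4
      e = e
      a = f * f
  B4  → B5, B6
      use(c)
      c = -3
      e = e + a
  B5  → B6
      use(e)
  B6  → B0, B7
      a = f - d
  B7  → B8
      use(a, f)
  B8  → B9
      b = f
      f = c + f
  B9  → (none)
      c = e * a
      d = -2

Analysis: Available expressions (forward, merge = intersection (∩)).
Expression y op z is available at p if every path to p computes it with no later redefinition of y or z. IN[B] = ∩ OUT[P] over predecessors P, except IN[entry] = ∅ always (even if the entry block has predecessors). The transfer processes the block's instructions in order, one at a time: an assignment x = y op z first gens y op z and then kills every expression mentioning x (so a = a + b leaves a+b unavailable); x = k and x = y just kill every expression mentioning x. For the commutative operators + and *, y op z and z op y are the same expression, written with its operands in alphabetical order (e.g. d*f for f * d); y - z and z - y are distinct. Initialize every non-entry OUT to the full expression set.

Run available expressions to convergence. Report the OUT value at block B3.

Fixpoint table:
  B0:   IN={}   OUT={}
  B1:   IN={}   OUT={e*e}
  B2:   IN={e*e}   OUT={e*e}
  B3:   IN={e*e}   OUT={f*f}
  B4:   IN={f*f}   OUT={f*f}
  B5:   IN={f*f}   OUT={f*f}
  B6:   IN={f*f}   OUT={f*f, f-d}
  B7:   IN={f*f, f-d}   OUT={f*f, f-d}
  B8:   IN={f*f, f-d}   OUT={}
  B9:   IN={}   OUT={a*e}

Merge at B3: IN[B3] = OUT[B2] = {e*e}
Applying B3's transfer function to that IN value gives OUT[B3] (row B3 above).

Answer: {f*f}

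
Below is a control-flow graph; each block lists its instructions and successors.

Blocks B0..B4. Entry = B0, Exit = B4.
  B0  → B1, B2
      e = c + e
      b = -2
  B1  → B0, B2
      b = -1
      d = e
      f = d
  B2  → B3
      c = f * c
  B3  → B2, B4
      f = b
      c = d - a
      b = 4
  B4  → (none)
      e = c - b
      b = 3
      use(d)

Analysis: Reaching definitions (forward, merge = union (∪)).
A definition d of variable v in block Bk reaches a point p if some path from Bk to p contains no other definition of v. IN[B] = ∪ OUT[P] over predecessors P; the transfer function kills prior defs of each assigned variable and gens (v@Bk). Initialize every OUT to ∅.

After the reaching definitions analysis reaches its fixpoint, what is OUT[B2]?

Answer: {b@B0, b@B1, b@B3, c@B2, d@B1, e@B0, f@B1, f@B3}

Derivation:
Converged values:
  B0:   IN={b@B1, d@B1, e@B0, f@B1}   OUT={b@B0, d@B1, e@B0, f@B1}
  B1:   IN={b@B0, d@B1, e@B0, f@B1}   OUT={b@B1, d@B1, e@B0, f@B1}
  B2:   IN={b@B0, b@B1, b@B3, c@B3, d@B1, e@B0, f@B1, f@B3}   OUT={b@B0, b@B1, b@B3, c@B2, d@B1, e@B0, f@B1, f@B3}
  B3:   IN={b@B0, b@B1, b@B3, c@B2, d@B1, e@B0, f@B1, f@B3}   OUT={b@B3, c@B3, d@B1, e@B0, f@B3}
  B4:   IN={b@B3, c@B3, d@B1, e@B0, f@B3}   OUT={b@B4, c@B3, d@B1, e@B4, f@B3}

Merge at B2: IN[B2] = OUT[B0] ⊔ OUT[B1] ⊔ OUT[B3] = {b@B0, b@B1, b@B3, c@B3, d@B1, e@B0, f@B1, f@B3}
Applying B2's transfer function to that IN value gives OUT[B2] (row B2 above).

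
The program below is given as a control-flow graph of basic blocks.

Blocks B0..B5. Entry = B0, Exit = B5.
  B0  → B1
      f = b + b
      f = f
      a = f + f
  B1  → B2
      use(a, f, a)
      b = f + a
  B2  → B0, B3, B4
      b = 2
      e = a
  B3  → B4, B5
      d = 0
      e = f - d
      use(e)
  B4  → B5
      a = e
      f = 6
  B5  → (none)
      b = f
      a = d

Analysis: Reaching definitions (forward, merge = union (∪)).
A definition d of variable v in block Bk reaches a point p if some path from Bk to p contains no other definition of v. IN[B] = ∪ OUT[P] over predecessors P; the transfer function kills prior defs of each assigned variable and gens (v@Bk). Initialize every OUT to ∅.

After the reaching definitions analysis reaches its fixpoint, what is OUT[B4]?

Converged values:
  B0:   IN={a@B0, b@B2, e@B2, f@B0}   OUT={a@B0, b@B2, e@B2, f@B0}
  B1:   IN={a@B0, b@B2, e@B2, f@B0}   OUT={a@B0, b@B1, e@B2, f@B0}
  B2:   IN={a@B0, b@B1, e@B2, f@B0}   OUT={a@B0, b@B2, e@B2, f@B0}
  B3:   IN={a@B0, b@B2, e@B2, f@B0}   OUT={a@B0, b@B2, d@B3, e@B3, f@B0}
  B4:   IN={a@B0, b@B2, d@B3, e@B2, e@B3, f@B0}   OUT={a@B4, b@B2, d@B3, e@B2, e@B3, f@B4}
  B5:   IN={a@B0, a@B4, b@B2, d@B3, e@B2, e@B3, f@B0, f@B4}   OUT={a@B5, b@B5, d@B3, e@B2, e@B3, f@B0, f@B4}

Merge at B4: IN[B4] = OUT[B2] ⊔ OUT[B3] = {a@B0, b@B2, d@B3, e@B2, e@B3, f@B0}
Applying B4's transfer function to that IN value gives OUT[B4] (row B4 above).

Answer: {a@B4, b@B2, d@B3, e@B2, e@B3, f@B4}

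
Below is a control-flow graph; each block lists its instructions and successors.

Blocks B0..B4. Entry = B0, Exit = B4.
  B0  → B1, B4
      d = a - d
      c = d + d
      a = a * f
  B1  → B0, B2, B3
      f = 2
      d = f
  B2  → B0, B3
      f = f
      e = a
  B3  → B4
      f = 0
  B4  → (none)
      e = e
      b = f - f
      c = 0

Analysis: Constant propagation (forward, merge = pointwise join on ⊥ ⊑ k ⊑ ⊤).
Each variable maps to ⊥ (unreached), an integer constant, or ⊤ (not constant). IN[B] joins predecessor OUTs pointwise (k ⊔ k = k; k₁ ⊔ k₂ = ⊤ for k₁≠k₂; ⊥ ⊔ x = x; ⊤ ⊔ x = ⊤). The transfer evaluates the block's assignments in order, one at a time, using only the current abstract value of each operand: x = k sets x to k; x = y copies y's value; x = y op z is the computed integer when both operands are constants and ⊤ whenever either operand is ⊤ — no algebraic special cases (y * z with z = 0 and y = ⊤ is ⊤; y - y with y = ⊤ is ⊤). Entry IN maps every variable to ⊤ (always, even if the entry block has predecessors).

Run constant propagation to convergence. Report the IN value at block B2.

Fixpoint table:
  B0: | IN=(all ⊤) | OUT=(all ⊤)
  B1: | IN=(all ⊤) | OUT={d:2, f:2; rest ⊤}
  B2: | IN={d:2, f:2; rest ⊤} | OUT={d:2, f:2; rest ⊤}
  B3: | IN={d:2, f:2; rest ⊤} | OUT={d:2, f:0; rest ⊤}
  B4: | IN=(all ⊤) | OUT={c:0; rest ⊤}

Merge at B2: IN[B2] = OUT[B1] = {a: ⊤, b: ⊤, c: ⊤, d: 2, e: ⊤, f: 2}

Answer: {a: ⊤, b: ⊤, c: ⊤, d: 2, e: ⊤, f: 2}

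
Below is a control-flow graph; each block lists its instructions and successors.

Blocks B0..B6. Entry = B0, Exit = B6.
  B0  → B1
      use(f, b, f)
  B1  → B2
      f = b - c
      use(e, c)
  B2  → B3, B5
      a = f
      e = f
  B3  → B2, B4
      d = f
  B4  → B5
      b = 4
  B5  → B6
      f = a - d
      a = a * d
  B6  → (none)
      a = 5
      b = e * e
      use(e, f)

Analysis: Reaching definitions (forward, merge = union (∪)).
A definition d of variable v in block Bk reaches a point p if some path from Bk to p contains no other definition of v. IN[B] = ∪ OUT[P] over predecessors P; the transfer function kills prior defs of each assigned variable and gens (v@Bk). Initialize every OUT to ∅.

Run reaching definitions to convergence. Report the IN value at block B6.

Fixpoint table:
  B0:  IN={}  OUT={}
  B1:  IN={}  OUT={f@B1}
  B2:  IN={a@B2, d@B3, e@B2, f@B1}  OUT={a@B2, d@B3, e@B2, f@B1}
  B3:  IN={a@B2, d@B3, e@B2, f@B1}  OUT={a@B2, d@B3, e@B2, f@B1}
  B4:  IN={a@B2, d@B3, e@B2, f@B1}  OUT={a@B2, b@B4, d@B3, e@B2, f@B1}
  B5:  IN={a@B2, b@B4, d@B3, e@B2, f@B1}  OUT={a@B5, b@B4, d@B3, e@B2, f@B5}
  B6:  IN={a@B5, b@B4, d@B3, e@B2, f@B5}  OUT={a@B6, b@B6, d@B3, e@B2, f@B5}

Merge at B6: IN[B6] = OUT[B5] = {a@B5, b@B4, d@B3, e@B2, f@B5}

Answer: {a@B5, b@B4, d@B3, e@B2, f@B5}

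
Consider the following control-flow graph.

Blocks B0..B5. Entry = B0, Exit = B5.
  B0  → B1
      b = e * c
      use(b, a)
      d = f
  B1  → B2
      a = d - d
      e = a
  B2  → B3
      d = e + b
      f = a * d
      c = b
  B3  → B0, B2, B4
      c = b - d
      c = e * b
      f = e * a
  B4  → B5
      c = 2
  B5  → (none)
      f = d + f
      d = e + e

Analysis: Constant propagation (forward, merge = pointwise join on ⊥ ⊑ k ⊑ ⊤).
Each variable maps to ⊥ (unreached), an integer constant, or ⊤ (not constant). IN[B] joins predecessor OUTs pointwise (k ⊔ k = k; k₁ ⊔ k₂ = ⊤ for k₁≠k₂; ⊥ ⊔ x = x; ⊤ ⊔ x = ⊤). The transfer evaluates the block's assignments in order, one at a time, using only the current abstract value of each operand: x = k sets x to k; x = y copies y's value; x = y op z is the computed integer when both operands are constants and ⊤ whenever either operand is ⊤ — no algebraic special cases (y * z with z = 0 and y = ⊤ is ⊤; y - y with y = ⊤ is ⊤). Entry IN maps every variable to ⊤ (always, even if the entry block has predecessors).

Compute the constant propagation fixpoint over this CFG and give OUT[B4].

Per-block solution:
  B0:  IN=(all ⊤)  OUT=(all ⊤)
  B1:  IN=(all ⊤)  OUT=(all ⊤)
  B2:  IN=(all ⊤)  OUT=(all ⊤)
  B3:  IN=(all ⊤)  OUT=(all ⊤)
  B4:  IN=(all ⊤)  OUT={c:2; rest ⊤}
  B5:  IN={c:2; rest ⊤}  OUT={c:2; rest ⊤}

Merge at B4: IN[B4] = OUT[B3] = {a: ⊤, b: ⊤, c: ⊤, d: ⊤, e: ⊤, f: ⊤}
Applying B4's transfer function to that IN value gives OUT[B4] (row B4 above).

Answer: {a: ⊤, b: ⊤, c: 2, d: ⊤, e: ⊤, f: ⊤}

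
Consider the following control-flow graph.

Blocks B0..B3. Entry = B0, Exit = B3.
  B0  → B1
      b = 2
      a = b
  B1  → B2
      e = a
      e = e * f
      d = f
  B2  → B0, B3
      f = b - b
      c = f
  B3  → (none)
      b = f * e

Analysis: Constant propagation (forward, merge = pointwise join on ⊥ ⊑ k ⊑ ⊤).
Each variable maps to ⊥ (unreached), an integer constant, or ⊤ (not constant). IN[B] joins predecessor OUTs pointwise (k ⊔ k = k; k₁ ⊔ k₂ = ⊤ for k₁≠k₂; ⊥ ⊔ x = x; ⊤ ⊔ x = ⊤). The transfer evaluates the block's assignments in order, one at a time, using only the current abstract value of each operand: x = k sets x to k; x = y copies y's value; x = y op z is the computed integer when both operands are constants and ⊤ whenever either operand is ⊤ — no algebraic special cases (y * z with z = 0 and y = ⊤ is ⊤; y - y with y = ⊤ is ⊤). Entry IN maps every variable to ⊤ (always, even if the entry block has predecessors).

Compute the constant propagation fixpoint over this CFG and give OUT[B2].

Answer: {a: 2, b: 2, c: 0, d: ⊤, e: ⊤, f: 0}

Derivation:
Fixpoint table:
  B0: | IN=(all ⊤) | OUT={a:2, b:2; rest ⊤}
  B1: | IN={a:2, b:2; rest ⊤} | OUT={a:2, b:2; rest ⊤}
  B2: | IN={a:2, b:2; rest ⊤} | OUT={a:2, b:2, c:0, f:0; rest ⊤}
  B3: | IN={a:2, b:2, c:0, f:0; rest ⊤} | OUT={a:2, c:0, f:0; rest ⊤}

Merge at B2: IN[B2] = OUT[B1] = {a: 2, b: 2, c: ⊤, d: ⊤, e: ⊤, f: ⊤}
Applying B2's transfer function to that IN value gives OUT[B2] (row B2 above).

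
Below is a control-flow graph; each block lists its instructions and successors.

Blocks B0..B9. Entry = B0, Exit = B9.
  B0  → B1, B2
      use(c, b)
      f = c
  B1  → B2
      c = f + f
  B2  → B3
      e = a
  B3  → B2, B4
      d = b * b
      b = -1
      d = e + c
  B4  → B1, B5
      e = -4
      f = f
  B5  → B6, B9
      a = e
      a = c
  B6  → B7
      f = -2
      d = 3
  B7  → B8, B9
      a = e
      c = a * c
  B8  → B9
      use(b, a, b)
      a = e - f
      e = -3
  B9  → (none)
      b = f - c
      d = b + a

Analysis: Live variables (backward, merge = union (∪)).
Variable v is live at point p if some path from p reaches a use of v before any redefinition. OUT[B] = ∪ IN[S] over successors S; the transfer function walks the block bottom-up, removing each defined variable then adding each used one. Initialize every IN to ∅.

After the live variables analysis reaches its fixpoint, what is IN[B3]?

Answer: {a, b, c, e, f}

Derivation:
Converged values:
  B0:   IN={a, b, c}   OUT={a, b, c, f}
  B1:   IN={a, b, f}   OUT={a, b, c, f}
  B2:   IN={a, b, c, f}   OUT={a, b, c, e, f}
  B3:   IN={a, b, c, e, f}   OUT={a, b, c, f}
  B4:   IN={a, b, c, f}   OUT={a, b, c, e, f}
  B5:   IN={b, c, e, f}   OUT={a, b, c, e, f}
  B6:   IN={b, c, e}   OUT={b, c, e, f}
  B7:   IN={b, c, e, f}   OUT={a, b, c, e, f}
  B8:   IN={a, b, c, e, f}   OUT={a, c, f}
  B9:   IN={a, c, f}   OUT={}

Merge at B3: OUT[B3] = IN[B2] ⊔ IN[B4] = {a, b, c, f}
Applying B3's transfer function to that OUT value gives IN[B3] (row B3 above).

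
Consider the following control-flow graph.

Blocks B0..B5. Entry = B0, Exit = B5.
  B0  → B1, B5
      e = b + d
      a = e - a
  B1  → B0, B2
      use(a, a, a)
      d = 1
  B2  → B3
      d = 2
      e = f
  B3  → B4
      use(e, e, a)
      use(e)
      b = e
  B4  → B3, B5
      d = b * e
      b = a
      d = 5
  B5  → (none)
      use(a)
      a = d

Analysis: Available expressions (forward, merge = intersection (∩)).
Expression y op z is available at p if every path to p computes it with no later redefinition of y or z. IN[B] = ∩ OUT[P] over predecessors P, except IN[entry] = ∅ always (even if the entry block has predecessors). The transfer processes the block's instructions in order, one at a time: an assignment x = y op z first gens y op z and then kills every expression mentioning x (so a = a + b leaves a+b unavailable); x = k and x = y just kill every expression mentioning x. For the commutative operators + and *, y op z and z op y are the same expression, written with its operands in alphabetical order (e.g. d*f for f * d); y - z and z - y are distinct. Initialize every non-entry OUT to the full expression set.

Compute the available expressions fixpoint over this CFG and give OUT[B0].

Answer: {b+d}

Derivation:
Converged values:
  B0: | IN={} | OUT={b+d}
  B1: | IN={b+d} | OUT={}
  B2: | IN={} | OUT={}
  B3: | IN={} | OUT={}
  B4: | IN={} | OUT={}
  B5: | IN={} | OUT={}

Merge at B0 (entry node, so the boundary value {} is joined with the incoming edge(s)): IN[B0] = {} ∩ OUT[B1] = {}
Applying B0's transfer function to that IN value gives OUT[B0] (row B0 above).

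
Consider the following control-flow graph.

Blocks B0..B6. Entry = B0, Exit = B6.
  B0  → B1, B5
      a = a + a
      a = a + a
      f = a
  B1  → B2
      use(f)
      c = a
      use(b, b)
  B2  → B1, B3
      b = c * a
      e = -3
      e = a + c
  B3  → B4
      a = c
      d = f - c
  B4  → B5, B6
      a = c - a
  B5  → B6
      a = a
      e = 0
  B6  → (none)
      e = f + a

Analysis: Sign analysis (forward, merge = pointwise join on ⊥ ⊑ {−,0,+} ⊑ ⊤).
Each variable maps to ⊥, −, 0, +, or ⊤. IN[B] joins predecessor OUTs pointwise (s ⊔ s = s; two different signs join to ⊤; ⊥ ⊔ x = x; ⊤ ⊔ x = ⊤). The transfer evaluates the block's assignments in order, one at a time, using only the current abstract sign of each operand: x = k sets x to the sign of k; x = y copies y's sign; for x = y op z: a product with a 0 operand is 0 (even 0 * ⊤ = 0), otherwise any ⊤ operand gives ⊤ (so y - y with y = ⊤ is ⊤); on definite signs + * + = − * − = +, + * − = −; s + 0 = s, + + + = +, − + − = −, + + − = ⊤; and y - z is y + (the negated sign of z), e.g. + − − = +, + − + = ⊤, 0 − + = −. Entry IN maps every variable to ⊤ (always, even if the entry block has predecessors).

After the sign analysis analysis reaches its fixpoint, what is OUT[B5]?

Answer: {a: ⊤, b: ⊤, c: ⊤, d: ⊤, e: 0, f: ⊤}

Working:
Fixpoint table:
  B0: | IN=(all ⊤) | OUT=(all ⊤)
  B1: | IN=(all ⊤) | OUT=(all ⊤)
  B2: | IN=(all ⊤) | OUT=(all ⊤)
  B3: | IN=(all ⊤) | OUT=(all ⊤)
  B4: | IN=(all ⊤) | OUT=(all ⊤)
  B5: | IN=(all ⊤) | OUT={e:0; rest ⊤}
  B6: | IN=(all ⊤) | OUT=(all ⊤)

Merge at B5: IN[B5] = OUT[B0] ⊔ OUT[B4] = {a: ⊤, b: ⊤, c: ⊤, d: ⊤, e: ⊤, f: ⊤}
Applying B5's transfer function to that IN value gives OUT[B5] (row B5 above).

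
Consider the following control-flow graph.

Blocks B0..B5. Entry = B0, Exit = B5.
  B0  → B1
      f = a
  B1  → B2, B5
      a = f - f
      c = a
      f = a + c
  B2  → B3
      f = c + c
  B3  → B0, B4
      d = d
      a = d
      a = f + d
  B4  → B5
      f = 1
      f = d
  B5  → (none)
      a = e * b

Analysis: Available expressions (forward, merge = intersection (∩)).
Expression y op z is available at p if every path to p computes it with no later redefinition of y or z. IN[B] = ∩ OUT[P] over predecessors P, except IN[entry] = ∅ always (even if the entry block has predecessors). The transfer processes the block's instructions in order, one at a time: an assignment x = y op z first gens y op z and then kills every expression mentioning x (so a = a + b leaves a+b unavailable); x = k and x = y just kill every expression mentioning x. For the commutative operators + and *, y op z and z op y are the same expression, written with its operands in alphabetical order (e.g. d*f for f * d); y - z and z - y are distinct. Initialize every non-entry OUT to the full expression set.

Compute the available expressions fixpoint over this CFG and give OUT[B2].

Fixpoint table:
  B0:   IN={}   OUT={}
  B1:   IN={}   OUT={a+c}
  B2:   IN={a+c}   OUT={a+c, c+c}
  B3:   IN={a+c, c+c}   OUT={c+c, d+f}
  B4:   IN={c+c, d+f}   OUT={c+c}
  B5:   IN={}   OUT={b*e}

Merge at B2: IN[B2] = OUT[B1] = {a+c}
Applying B2's transfer function to that IN value gives OUT[B2] (row B2 above).

Answer: {a+c, c+c}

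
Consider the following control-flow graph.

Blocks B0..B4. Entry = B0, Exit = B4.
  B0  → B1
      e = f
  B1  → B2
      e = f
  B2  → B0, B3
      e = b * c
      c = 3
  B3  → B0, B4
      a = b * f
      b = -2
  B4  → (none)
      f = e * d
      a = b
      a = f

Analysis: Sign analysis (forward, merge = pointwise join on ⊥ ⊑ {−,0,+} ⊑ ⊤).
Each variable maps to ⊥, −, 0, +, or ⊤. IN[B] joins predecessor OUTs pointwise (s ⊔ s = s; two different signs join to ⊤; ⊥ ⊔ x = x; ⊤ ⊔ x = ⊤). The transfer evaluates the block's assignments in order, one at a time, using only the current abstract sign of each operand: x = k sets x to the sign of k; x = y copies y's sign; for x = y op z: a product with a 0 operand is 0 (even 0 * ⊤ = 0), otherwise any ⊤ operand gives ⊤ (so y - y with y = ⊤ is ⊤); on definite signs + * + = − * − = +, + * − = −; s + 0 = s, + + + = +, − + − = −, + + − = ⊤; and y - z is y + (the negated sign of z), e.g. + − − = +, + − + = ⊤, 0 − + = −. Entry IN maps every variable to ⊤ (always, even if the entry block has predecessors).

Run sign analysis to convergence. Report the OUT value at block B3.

Answer: {a: ⊤, b: -, c: +, d: ⊤, e: ⊤, f: ⊤}

Derivation:
Per-block solution:
  B0: | IN=(all ⊤) | OUT=(all ⊤)
  B1: | IN=(all ⊤) | OUT=(all ⊤)
  B2: | IN=(all ⊤) | OUT={c:+; rest ⊤}
  B3: | IN={c:+; rest ⊤} | OUT={b:-, c:+; rest ⊤}
  B4: | IN={b:-, c:+; rest ⊤} | OUT={b:-, c:+; rest ⊤}

Merge at B3: IN[B3] = OUT[B2] = {a: ⊤, b: ⊤, c: +, d: ⊤, e: ⊤, f: ⊤}
Applying B3's transfer function to that IN value gives OUT[B3] (row B3 above).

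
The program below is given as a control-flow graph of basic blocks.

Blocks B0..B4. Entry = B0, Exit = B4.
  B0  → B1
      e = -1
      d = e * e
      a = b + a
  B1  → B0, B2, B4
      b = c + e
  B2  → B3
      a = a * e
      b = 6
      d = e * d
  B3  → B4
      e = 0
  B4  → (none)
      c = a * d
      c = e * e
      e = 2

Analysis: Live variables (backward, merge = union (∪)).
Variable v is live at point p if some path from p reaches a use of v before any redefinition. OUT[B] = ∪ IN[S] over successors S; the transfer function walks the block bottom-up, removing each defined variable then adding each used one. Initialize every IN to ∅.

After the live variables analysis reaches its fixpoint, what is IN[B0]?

Converged values:
  B0:   IN={a, b, c}   OUT={a, c, d, e}
  B1:   IN={a, c, d, e}   OUT={a, b, c, d, e}
  B2:   IN={a, d, e}   OUT={a, d}
  B3:   IN={a, d}   OUT={a, d, e}
  B4:   IN={a, d, e}   OUT={}

Merge at B0: OUT[B0] = IN[B1] = {a, c, d, e}
Applying B0's transfer function to that OUT value gives IN[B0] (row B0 above).

Answer: {a, b, c}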